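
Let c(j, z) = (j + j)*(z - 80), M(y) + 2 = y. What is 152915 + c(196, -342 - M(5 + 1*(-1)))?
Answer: -13293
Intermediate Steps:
M(y) = -2 + y
c(j, z) = 2*j*(-80 + z) (c(j, z) = (2*j)*(-80 + z) = 2*j*(-80 + z))
152915 + c(196, -342 - M(5 + 1*(-1))) = 152915 + 2*196*(-80 + (-342 - (-2 + (5 + 1*(-1))))) = 152915 + 2*196*(-80 + (-342 - (-2 + (5 - 1)))) = 152915 + 2*196*(-80 + (-342 - (-2 + 4))) = 152915 + 2*196*(-80 + (-342 - 1*2)) = 152915 + 2*196*(-80 + (-342 - 2)) = 152915 + 2*196*(-80 - 344) = 152915 + 2*196*(-424) = 152915 - 166208 = -13293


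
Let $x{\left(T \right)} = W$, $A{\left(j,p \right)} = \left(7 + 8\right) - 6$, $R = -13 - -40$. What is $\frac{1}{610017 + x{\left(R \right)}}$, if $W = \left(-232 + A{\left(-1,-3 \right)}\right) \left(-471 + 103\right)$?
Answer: $\frac{1}{692081} \approx 1.4449 \cdot 10^{-6}$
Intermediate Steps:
$R = 27$ ($R = -13 + 40 = 27$)
$A{\left(j,p \right)} = 9$ ($A{\left(j,p \right)} = 15 - 6 = 9$)
$W = 82064$ ($W = \left(-232 + 9\right) \left(-471 + 103\right) = \left(-223\right) \left(-368\right) = 82064$)
$x{\left(T \right)} = 82064$
$\frac{1}{610017 + x{\left(R \right)}} = \frac{1}{610017 + 82064} = \frac{1}{692081}$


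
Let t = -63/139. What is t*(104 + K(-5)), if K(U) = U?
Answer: -6237/139 ≈ -44.870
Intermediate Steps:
t = -63/139 (t = -63*1/139 = -63/139 ≈ -0.45324)
t*(104 + K(-5)) = -63*(104 - 5)/139 = -63/139*99 = -6237/139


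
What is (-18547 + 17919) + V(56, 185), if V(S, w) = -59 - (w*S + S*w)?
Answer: -21407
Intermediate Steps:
V(S, w) = -59 - 2*S*w (V(S, w) = -59 - (S*w + S*w) = -59 - 2*S*w)
(-18547 + 17919) + V(56, 185) = (-18547 + 17919) + (-59 - 2*56*185) = -628 + (-59 - 20720) = -628 - 20779 = -21407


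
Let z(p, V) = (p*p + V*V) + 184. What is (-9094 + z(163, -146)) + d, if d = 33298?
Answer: 72273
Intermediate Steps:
z(p, V) = 184 + V² + p² (z(p, V) = (p² + V²) + 184 = (V² + p²) + 184 = 184 + V² + p²)
(-9094 + z(163, -146)) + d = (-9094 + (184 + (-146)² + 163²)) + 33298 = (-9094 + (184 + 21316 + 26569)) + 33298 = (-9094 + 48069) + 33298 = 38975 + 33298 = 72273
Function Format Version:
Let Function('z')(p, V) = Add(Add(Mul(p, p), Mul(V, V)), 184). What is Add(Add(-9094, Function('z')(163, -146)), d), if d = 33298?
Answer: 72273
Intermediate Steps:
Function('z')(p, V) = Add(184, Pow(V, 2), Pow(p, 2)) (Function('z')(p, V) = Add(Add(Pow(p, 2), Pow(V, 2)), 184) = Add(Add(Pow(V, 2), Pow(p, 2)), 184) = Add(184, Pow(V, 2), Pow(p, 2)))
Add(Add(-9094, Function('z')(163, -146)), d) = Add(Add(-9094, Add(184, Pow(-146, 2), Pow(163, 2))), 33298) = Add(Add(-9094, Add(184, 21316, 26569)), 33298) = Add(Add(-9094, 48069), 33298) = Add(38975, 33298) = 72273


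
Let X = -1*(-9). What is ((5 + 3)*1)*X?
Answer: 72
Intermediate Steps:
X = 9
((5 + 3)*1)*X = ((5 + 3)*1)*9 = (8*1)*9 = 8*9 = 72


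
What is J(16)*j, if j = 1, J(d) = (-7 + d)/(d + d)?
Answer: 9/32 ≈ 0.28125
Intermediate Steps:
J(d) = (-7 + d)/(2*d) (J(d) = (-7 + d)/((2*d)) = (-7 + d)*(1/(2*d)) = (-7 + d)/(2*d))
J(16)*j = ((½)*(-7 + 16)/16)*1 = ((½)*(1/16)*9)*1 = (9/32)*1 = 9/32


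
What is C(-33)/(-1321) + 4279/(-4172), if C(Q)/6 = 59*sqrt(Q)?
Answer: -4279/4172 - 354*I*sqrt(33)/1321 ≈ -1.0256 - 1.5394*I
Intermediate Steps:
C(Q) = 354*sqrt(Q) (C(Q) = 6*(59*sqrt(Q)) = 354*sqrt(Q))
C(-33)/(-1321) + 4279/(-4172) = (354*sqrt(-33))/(-1321) + 4279/(-4172) = (354*(I*sqrt(33)))*(-1/1321) + 4279*(-1/4172) = (354*I*sqrt(33))*(-1/1321) - 4279/4172 = -354*I*sqrt(33)/1321 - 4279/4172 = -4279/4172 - 354*I*sqrt(33)/1321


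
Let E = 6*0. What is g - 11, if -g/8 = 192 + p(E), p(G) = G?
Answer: -1547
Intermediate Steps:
E = 0
g = -1536 (g = -8*(192 + 0) = -8*192 = -1536)
g - 11 = -1536 - 11 = -1547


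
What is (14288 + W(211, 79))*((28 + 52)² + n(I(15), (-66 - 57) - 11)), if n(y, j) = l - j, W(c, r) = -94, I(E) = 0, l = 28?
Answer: 93141028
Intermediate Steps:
n(y, j) = 28 - j
(14288 + W(211, 79))*((28 + 52)² + n(I(15), (-66 - 57) - 11)) = (14288 - 94)*((28 + 52)² + (28 - ((-66 - 57) - 11))) = 14194*(80² + (28 - (-123 - 11))) = 14194*(6400 + (28 - 1*(-134))) = 14194*(6400 + (28 + 134)) = 14194*(6400 + 162) = 14194*6562 = 93141028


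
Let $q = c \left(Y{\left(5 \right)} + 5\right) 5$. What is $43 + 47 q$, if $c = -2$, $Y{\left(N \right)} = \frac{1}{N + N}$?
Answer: $-2354$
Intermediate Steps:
$Y{\left(N \right)} = \frac{1}{2 N}$
$q = -51$ ($q = - 2 \left(\frac{1}{2 \cdot 5} + 5\right) 5 = - 2 \left(\frac{1}{2} \cdot \frac{1}{5} + 5\right) 5 = - 2 \left(\frac{1}{10} + 5\right) 5 = \left(-2\right) \frac{51}{10} \cdot 5 = \left(- \frac{51}{5}\right) 5 = -51$)
$43 + 47 q = 43 + 47 \left(-51\right) = 43 - 2397 = -2354$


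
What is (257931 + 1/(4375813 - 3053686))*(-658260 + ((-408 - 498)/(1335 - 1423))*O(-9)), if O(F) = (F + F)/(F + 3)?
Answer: -548698755212868571/3231866 ≈ -1.6978e+11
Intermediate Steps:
O(F) = 2*F/(3 + F) (O(F) = (2*F)/(3 + F) = 2*F/(3 + F))
(257931 + 1/(4375813 - 3053686))*(-658260 + ((-408 - 498)/(1335 - 1423))*O(-9)) = (257931 + 1/(4375813 - 3053686))*(-658260 + ((-408 - 498)/(1335 - 1423))*(2*(-9)/(3 - 9))) = (257931 + 1/1322127)*(-658260 + (-906/(-88))*(2*(-9)/(-6))) = (257931 + 1/1322127)*(-658260 + (-906*(-1/88))*(2*(-9)*(-⅙))) = 341017539238*(-658260 + (453/44)*3)/1322127 = 341017539238*(-658260 + 1359/44)/1322127 = (341017539238/1322127)*(-28962081/44) = -548698755212868571/3231866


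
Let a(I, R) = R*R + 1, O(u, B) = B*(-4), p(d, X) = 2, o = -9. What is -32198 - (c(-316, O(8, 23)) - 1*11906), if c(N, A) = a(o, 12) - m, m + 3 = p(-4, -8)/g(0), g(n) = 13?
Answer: -265718/13 ≈ -20440.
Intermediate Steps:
O(u, B) = -4*B
m = -37/13 (m = -3 + 2/13 = -37/13 ≈ -2.8462)
a(I, R) = 1 + R**2 (a(I, R) = R**2 + 1 = 1 + R**2)
c(N, A) = 1922/13 (c(N, A) = (1 + 12**2) - 1*(-37/13) = (1 + 144) + 37/13 = 145 + 37/13 = 1922/13)
-32198 - (c(-316, O(8, 23)) - 1*11906) = -32198 - (1922/13 - 1*11906) = -32198 - (1922/13 - 11906) = -32198 - 1*(-152856/13) = -32198 + 152856/13 = -265718/13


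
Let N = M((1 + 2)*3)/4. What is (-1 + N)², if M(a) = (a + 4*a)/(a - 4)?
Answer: 25/16 ≈ 1.5625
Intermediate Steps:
M(a) = 5*a/(-4 + a) (M(a) = (5*a)/(-4 + a) = 5*a/(-4 + a))
N = 9/4 (N = (5*((1 + 2)*3)/(-4 + (1 + 2)*3))/4 = (5*(3*3)/(-4 + 3*3))/4 = (5*9/(-4 + 9))/4 = (5*9/5)/4 = (5*9*(⅕))/4 = (¼)*9 = 9/4 ≈ 2.2500)
(-1 + N)² = (-1 + 9/4)² = (5/4)² = 25/16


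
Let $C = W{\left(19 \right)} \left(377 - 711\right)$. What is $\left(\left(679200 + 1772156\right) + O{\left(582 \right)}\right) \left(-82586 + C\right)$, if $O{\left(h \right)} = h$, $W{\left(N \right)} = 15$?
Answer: $-214779961048$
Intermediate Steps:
$C = -5010$ ($C = 15 \left(377 - 711\right) = 15 \left(-334\right) = -5010$)
$\left(\left(679200 + 1772156\right) + O{\left(582 \right)}\right) \left(-82586 + C\right) = \left(\left(679200 + 1772156\right) + 582\right) \left(-82586 - 5010\right) = \left(2451356 + 582\right) \left(-87596\right) = 2451938 \left(-87596\right) = -214779961048$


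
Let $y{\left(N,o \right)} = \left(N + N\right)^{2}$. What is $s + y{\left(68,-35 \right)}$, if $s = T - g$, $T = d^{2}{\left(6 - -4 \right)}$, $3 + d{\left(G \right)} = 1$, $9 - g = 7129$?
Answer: $25620$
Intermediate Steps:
$g = -7120$ ($g = 9 - 7129 = -7120$)
$d{\left(G \right)} = -2$ ($d{\left(G \right)} = -3 + 1 = -2$)
$T = 4$ ($T = \left(-2\right)^{2} = 4$)
$y{\left(N,o \right)} = 4 N^{2}$ ($y{\left(N,o \right)} = \left(2 N\right)^{2} = 4 N^{2}$)
$s = 7124$ ($s = 4 - -7120 = 4 + 7120 = 7124$)
$s + y{\left(68,-35 \right)} = 7124 + 4 \cdot 68^{2} = 7124 + 4 \cdot 4624 = 7124 + 18496 = 25620$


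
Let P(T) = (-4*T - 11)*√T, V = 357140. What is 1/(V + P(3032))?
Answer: -89285/79808088418 - 12139*√758/159616176836 ≈ -3.2126e-6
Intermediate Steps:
P(T) = √T*(-11 - 4*T) (P(T) = (-11 - 4*T)*√T = √T*(-11 - 4*T))
1/(V + P(3032)) = 1/(357140 + √3032*(-11 - 4*3032)) = 1/(357140 + (2*√758)*(-11 - 12128)) = 1/(357140 + (2*√758)*(-12139)) = 1/(357140 - 24278*√758)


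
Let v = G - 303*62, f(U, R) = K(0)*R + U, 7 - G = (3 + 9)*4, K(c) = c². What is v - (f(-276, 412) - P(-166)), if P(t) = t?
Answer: -18717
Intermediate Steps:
G = -41 (G = 7 - (3 + 9)*4 = 7 - 12*4 = 7 - 1*48 = 7 - 48 = -41)
f(U, R) = U (f(U, R) = 0²*R + U = 0*R + U = 0 + U = U)
v = -18827 (v = -41 - 303*62 = -41 - 18786 = -18827)
v - (f(-276, 412) - P(-166)) = -18827 - (-276 - 1*(-166)) = -18827 - (-276 + 166) = -18827 - 1*(-110) = -18827 + 110 = -18717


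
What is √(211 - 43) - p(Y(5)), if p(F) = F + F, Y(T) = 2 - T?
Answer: 6 + 2*√42 ≈ 18.961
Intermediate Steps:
p(F) = 2*F
√(211 - 43) - p(Y(5)) = √(211 - 43) - 2*(2 - 1*5) = √168 - 2*(2 - 5) = 2*√42 - 2*(-3) = 2*√42 - 1*(-6) = 2*√42 + 6 = 6 + 2*√42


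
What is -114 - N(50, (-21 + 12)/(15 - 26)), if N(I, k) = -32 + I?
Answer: -132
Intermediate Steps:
-114 - N(50, (-21 + 12)/(15 - 26)) = -114 - (-32 + 50) = -114 - 1*18 = -114 - 18 = -132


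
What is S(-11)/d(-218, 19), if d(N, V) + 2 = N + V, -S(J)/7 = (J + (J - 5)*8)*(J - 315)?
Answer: 317198/201 ≈ 1578.1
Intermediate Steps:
S(J) = -7*(-315 + J)*(-40 + 9*J) (S(J) = -7*(J + (J - 5)*8)*(J - 315) = -7*(J + (-5 + J)*8)*(-315 + J) = -7*(J + (-40 + 8*J))*(-315 + J) = -7*(-40 + 9*J)*(-315 + J) = -7*(-315 + J)*(-40 + 9*J))
d(N, V) = -2 + N + V (d(N, V) = -2 + (N + V) = -2 + N + V)
S(-11)/d(-218, 19) = (-88200 - 63*(-11)² + 20125*(-11))/(-2 - 218 + 19) = (-88200 - 63*121 - 221375)/(-201) = (-88200 - 7623 - 221375)*(-1/201) = -317198*(-1/201) = 317198/201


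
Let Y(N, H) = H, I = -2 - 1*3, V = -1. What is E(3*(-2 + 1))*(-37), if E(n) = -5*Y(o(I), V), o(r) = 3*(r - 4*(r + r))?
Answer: -185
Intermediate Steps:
I = -5 (I = -2 - 3 = -5)
o(r) = -21*r (o(r) = 3*(r - 8*r) = 3*(-7*r) = -21*r)
E(n) = 5 (E(n) = -5*(-1) = 5)
E(3*(-2 + 1))*(-37) = 5*(-37) = -185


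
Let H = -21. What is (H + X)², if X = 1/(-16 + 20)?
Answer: 6889/16 ≈ 430.56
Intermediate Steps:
X = ¼ (X = 1/4 = ¼ ≈ 0.25000)
(H + X)² = (-21 + ¼)² = (-83/4)² = 6889/16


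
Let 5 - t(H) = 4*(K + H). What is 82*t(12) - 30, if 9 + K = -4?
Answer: 708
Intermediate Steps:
K = -13 (K = -9 - 4 = -13)
t(H) = 57 - 4*H (t(H) = 5 - 4*(-13 + H) = 5 - (-52 + 4*H) = 5 + (52 - 4*H) = 57 - 4*H)
82*t(12) - 30 = 82*(57 - 4*12) - 30 = 82*(57 - 48) - 30 = 82*9 - 30 = 738 - 30 = 708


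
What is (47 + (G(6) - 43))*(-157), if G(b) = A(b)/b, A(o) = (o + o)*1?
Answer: -942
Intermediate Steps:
A(o) = 2*o (A(o) = (2*o)*1 = 2*o)
G(b) = 2 (G(b) = (2*b)/b = 2)
(47 + (G(6) - 43))*(-157) = (47 + (2 - 43))*(-157) = (47 - 41)*(-157) = 6*(-157) = -942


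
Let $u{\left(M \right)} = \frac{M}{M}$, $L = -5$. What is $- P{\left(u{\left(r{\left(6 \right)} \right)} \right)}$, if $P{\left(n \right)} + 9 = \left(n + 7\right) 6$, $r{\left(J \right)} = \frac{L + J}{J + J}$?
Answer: $-39$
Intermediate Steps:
$r{\left(J \right)} = \frac{-5 + J}{2 J}$ ($r{\left(J \right)} = \frac{-5 + J}{J + J} = \frac{-5 + J}{2 J}$)
$u{\left(M \right)} = 1$
$P{\left(n \right)} = 33 + 6 n$ ($P{\left(n \right)} = -9 + \left(n + 7\right) 6 = -9 + \left(7 + n\right) 6 = -9 + \left(42 + 6 n\right) = 33 + 6 n$)
$- P{\left(u{\left(r{\left(6 \right)} \right)} \right)} = - (33 + 6 \cdot 1) = - (33 + 6) = \left(-1\right) 39 = -39$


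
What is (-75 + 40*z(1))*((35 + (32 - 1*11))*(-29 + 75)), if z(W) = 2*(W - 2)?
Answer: -399280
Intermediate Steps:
z(W) = -4 + 2*W (z(W) = 2*(-2 + W) = -4 + 2*W)
(-75 + 40*z(1))*((35 + (32 - 1*11))*(-29 + 75)) = (-75 + 40*(-4 + 2*1))*((35 + (32 - 1*11))*(-29 + 75)) = (-75 + 40*(-4 + 2))*((35 + (32 - 11))*46) = (-75 + 40*(-2))*((35 + 21)*46) = (-75 - 80)*(56*46) = -155*2576 = -399280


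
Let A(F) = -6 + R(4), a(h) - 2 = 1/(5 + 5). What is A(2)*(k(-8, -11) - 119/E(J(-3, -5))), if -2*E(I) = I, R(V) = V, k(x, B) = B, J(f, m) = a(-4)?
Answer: -614/3 ≈ -204.67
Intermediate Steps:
a(h) = 21/10 (a(h) = 2 + 1/(5 + 5) = 2 + 1/10 = 21/10)
J(f, m) = 21/10
E(I) = -I/2
A(F) = -2 (A(F) = -6 + 4 = -2)
A(2)*(k(-8, -11) - 119/E(J(-3, -5))) = -2*(-11 - 119/((-1/2*21/10))) = -2*(-11 - 119/(-21/20)) = -2*(-11 - 119*(-20/21)) = -2*(-11 + 340/3) = -2*307/3 = -614/3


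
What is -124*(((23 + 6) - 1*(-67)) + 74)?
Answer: -21080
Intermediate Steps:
-124*(((23 + 6) - 1*(-67)) + 74) = -124*((29 + 67) + 74) = -124*(96 + 74) = -124*170 = -1*21080 = -21080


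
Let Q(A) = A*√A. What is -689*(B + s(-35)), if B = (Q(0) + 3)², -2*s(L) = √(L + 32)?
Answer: -6201 + 689*I*√3/2 ≈ -6201.0 + 596.69*I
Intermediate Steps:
s(L) = -√(32 + L)/2 (s(L) = -√(L + 32)/2 = -√(32 + L)/2)
Q(A) = A^(3/2)
B = 9 (B = (0^(3/2) + 3)² = (0 + 3)² = 3² = 9)
-689*(B + s(-35)) = -689*(9 - √(32 - 35)/2) = -689*(9 - I*√3/2) = -6201 + 689*I*√3/2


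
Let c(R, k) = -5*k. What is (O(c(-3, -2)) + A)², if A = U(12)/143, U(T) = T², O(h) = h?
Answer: 2477476/20449 ≈ 121.15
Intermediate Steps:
A = 144/143 (A = 12²/143 = 144*(1/143) = 144/143 ≈ 1.0070)
(O(c(-3, -2)) + A)² = (-5*(-2) + 144/143)² = (10 + 144/143)² = (1574/143)² = 2477476/20449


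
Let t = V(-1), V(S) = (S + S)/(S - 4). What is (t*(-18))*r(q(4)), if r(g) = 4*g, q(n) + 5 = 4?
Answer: 144/5 ≈ 28.800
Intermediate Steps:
V(S) = 2*S/(-4 + S) (V(S) = (2*S)/(-4 + S) = 2*S/(-4 + S))
q(n) = -1 (q(n) = -5 + 4 = -1)
t = ⅖ (t = 2*(-1)/(-4 - 1) = 2*(-1)/(-5) = 2*(-1)*(-⅕) = ⅖ ≈ 0.40000)
(t*(-18))*r(q(4)) = ((⅖)*(-18))*(4*(-1)) = -36/5*(-4) = 144/5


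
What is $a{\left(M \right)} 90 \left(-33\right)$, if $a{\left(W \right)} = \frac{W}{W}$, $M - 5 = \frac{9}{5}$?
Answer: $-2970$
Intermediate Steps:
$M = \frac{34}{5}$ ($M = 5 + \frac{9}{5} = \frac{34}{5} \approx 6.8$)
$a{\left(W \right)} = 1$
$a{\left(M \right)} 90 \left(-33\right) = 1 \cdot 90 \left(-33\right) = 90 \left(-33\right) = -2970$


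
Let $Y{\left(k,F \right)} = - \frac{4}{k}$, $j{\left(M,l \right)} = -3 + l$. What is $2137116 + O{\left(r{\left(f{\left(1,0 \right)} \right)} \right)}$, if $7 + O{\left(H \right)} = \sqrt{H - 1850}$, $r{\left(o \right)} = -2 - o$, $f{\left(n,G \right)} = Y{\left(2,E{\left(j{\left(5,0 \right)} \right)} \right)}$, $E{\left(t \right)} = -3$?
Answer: $2137109 + 5 i \sqrt{74} \approx 2.1371 \cdot 10^{6} + 43.012 i$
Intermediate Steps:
$f{\left(n,G \right)} = -2$ ($f{\left(n,G \right)} = - \frac{4}{2} = \left(-4\right) \frac{1}{2} = -2$)
$O{\left(H \right)} = -7 + \sqrt{-1850 + H}$ ($O{\left(H \right)} = -7 + \sqrt{H - 1850} = -7 + \sqrt{-1850 + H}$)
$2137116 + O{\left(r{\left(f{\left(1,0 \right)} \right)} \right)} = 2137116 - \left(7 - \sqrt{-1850 - 0}\right) = 2137116 - \left(7 - \sqrt{-1850 + \left(-2 + 2\right)}\right) = 2137116 - \left(7 - \sqrt{-1850 + 0}\right) = 2137116 - \left(7 - \sqrt{-1850}\right) = 2137116 - \left(7 - 5 i \sqrt{74}\right) = 2137109 + 5 i \sqrt{74}$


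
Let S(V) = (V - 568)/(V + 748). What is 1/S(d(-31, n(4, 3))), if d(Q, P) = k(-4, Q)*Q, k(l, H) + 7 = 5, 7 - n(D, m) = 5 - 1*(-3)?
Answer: -405/253 ≈ -1.6008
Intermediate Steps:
n(D, m) = -1 (n(D, m) = 7 - (5 - 1*(-3)) = 7 - (5 + 3) = 7 - 1*8 = 7 - 8 = -1)
k(l, H) = -2 (k(l, H) = -7 + 5 = -2)
d(Q, P) = -2*Q
S(V) = (-568 + V)/(748 + V)
1/S(d(-31, n(4, 3))) = 1/((-568 - 2*(-31))/(748 - 2*(-31))) = 1/((-568 + 62)/(748 + 62)) = 1/(-506/810) = 1/((1/810)*(-506)) = 1/(-253/405) = -405/253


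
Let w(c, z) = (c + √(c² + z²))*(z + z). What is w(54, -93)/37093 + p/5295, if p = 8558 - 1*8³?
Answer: 81755766/65469145 - 558*√1285/37093 ≈ 0.70951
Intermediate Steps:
p = 8046 (p = 8558 - 1*512 = 8558 - 512 = 8046)
w(c, z) = 2*z*(c + √(c² + z²)) (w(c, z) = (c + √(c² + z²))*(2*z) = 2*z*(c + √(c² + z²)))
w(54, -93)/37093 + p/5295 = (2*(-93)*(54 + √(54² + (-93)²)))/37093 + 8046/5295 = (2*(-93)*(54 + √(2916 + 8649)))*(1/37093) + 8046*(1/5295) = (2*(-93)*(54 + √11565))*(1/37093) + 2682/1765 = (2*(-93)*(54 + 3*√1285))*(1/37093) + 2682/1765 = (-10044 - 558*√1285)*(1/37093) + 2682/1765 = (-10044/37093 - 558*√1285/37093) + 2682/1765 = 81755766/65469145 - 558*√1285/37093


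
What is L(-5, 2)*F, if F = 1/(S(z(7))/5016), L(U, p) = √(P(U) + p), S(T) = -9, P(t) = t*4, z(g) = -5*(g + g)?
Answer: -1672*I*√2 ≈ -2364.6*I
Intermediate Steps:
z(g) = -10*g
P(t) = 4*t
L(U, p) = √(p + 4*U) (L(U, p) = √(4*U + p) = √(p + 4*U))
F = -1672/3 (F = 1/(-9/5016) = 1/(-9*1/5016) = 1/(-3/1672) = -1672/3 ≈ -557.33)
L(-5, 2)*F = √(2 + 4*(-5))*(-1672/3) = √(2 - 20)*(-1672/3) = √(-18)*(-1672/3) = (3*I*√2)*(-1672/3) = -1672*I*√2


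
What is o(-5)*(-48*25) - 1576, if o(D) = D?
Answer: 4424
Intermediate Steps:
o(-5)*(-48*25) - 1576 = -(-240)*25 - 1576 = -5*(-1200) - 1576 = 6000 - 1576 = 4424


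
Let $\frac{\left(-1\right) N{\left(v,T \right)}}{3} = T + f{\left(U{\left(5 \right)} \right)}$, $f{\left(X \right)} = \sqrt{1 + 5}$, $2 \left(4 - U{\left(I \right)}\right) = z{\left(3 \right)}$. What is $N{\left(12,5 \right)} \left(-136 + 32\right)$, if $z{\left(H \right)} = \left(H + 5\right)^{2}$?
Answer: $1560 + 312 \sqrt{6} \approx 2324.2$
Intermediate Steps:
$z{\left(H \right)} = \left(5 + H\right)^{2}$
$U{\left(I \right)} = -28$ ($U{\left(I \right)} = 4 - \frac{\left(5 + 3\right)^{2}}{2} = 4 - \frac{8^{2}}{2} = 4 - 32 = -28$)
$f{\left(X \right)} = \sqrt{6}$
$N{\left(v,T \right)} = - 3 T - 3 \sqrt{6}$ ($N{\left(v,T \right)} = - 3 \left(T + \sqrt{6}\right) = - 3 T - 3 \sqrt{6}$)
$N{\left(12,5 \right)} \left(-136 + 32\right) = \left(\left(-3\right) 5 - 3 \sqrt{6}\right) \left(-136 + 32\right) = \left(-15 - 3 \sqrt{6}\right) \left(-104\right) = 1560 + 312 \sqrt{6}$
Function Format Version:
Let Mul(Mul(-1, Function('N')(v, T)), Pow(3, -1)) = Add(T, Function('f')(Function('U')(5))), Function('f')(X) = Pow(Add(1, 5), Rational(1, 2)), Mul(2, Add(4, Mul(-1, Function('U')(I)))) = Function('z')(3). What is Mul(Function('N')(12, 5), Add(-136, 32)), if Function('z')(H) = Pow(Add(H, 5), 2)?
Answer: Add(1560, Mul(312, Pow(6, Rational(1, 2)))) ≈ 2324.2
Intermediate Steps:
Function('z')(H) = Pow(Add(5, H), 2)
Function('U')(I) = -28 (Function('U')(I) = Add(4, Mul(Rational(-1, 2), Pow(Add(5, 3), 2))) = Add(4, Mul(Rational(-1, 2), Pow(8, 2))) = Add(4, Mul(Rational(-1, 2), 64)) = Add(4, -32) = -28)
Function('f')(X) = Pow(6, Rational(1, 2))
Function('N')(v, T) = Add(Mul(-3, T), Mul(-3, Pow(6, Rational(1, 2)))) (Function('N')(v, T) = Mul(-3, Add(T, Pow(6, Rational(1, 2)))) = Add(Mul(-3, T), Mul(-3, Pow(6, Rational(1, 2)))))
Mul(Function('N')(12, 5), Add(-136, 32)) = Mul(Add(Mul(-3, 5), Mul(-3, Pow(6, Rational(1, 2)))), Add(-136, 32)) = Mul(Add(-15, Mul(-3, Pow(6, Rational(1, 2)))), -104) = Add(1560, Mul(312, Pow(6, Rational(1, 2))))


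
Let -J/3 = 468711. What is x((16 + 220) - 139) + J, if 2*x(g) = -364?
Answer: -1406315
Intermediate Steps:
x(g) = -182 (x(g) = (½)*(-364) = -182)
J = -1406133 (J = -3*468711 = -1406133)
x((16 + 220) - 139) + J = -182 - 1406133 = -1406315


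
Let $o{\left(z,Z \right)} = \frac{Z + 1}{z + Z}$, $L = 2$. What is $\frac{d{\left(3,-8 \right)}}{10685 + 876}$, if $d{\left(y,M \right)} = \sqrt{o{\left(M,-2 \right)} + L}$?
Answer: $\frac{\sqrt{210}}{115610} \approx 0.00012535$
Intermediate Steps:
$o{\left(z,Z \right)} = \frac{1 + Z}{Z + z}$
$d{\left(y,M \right)} = \sqrt{2 - \frac{1}{-2 + M}}$ ($d{\left(y,M \right)} = \sqrt{\frac{1 - 2}{-2 + M} + 2} = \sqrt{\frac{1}{-2 + M} \left(-1\right) + 2} = \sqrt{- \frac{1}{-2 + M} + 2} = \sqrt{2 - \frac{1}{-2 + M}}$)
$\frac{d{\left(3,-8 \right)}}{10685 + 876} = \frac{\sqrt{\frac{-5 + 2 \left(-8\right)}{-2 - 8}}}{10685 + 876} = \frac{\sqrt{\frac{-5 - 16}{-10}}}{11561} = \sqrt{\left(- \frac{1}{10}\right) \left(-21\right)} \frac{1}{11561} = \sqrt{\frac{21}{10}} \cdot \frac{1}{11561} = \frac{\sqrt{210}}{10} \cdot \frac{1}{11561} = \frac{\sqrt{210}}{115610}$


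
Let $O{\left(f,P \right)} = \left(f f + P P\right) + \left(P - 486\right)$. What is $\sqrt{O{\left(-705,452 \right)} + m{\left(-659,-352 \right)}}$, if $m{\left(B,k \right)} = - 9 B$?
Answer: $\sqrt{707226} \approx 840.97$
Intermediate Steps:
$O{\left(f,P \right)} = -486 + P + P^{2} + f^{2}$ ($O{\left(f,P \right)} = \left(f^{2} + P^{2}\right) + \left(-486 + P\right) = \left(P^{2} + f^{2}\right) + \left(-486 + P\right) = -486 + P + P^{2} + f^{2}$)
$\sqrt{O{\left(-705,452 \right)} + m{\left(-659,-352 \right)}} = \sqrt{\left(-486 + 452 + 452^{2} + \left(-705\right)^{2}\right) - -5931} = \sqrt{\left(-486 + 452 + 204304 + 497025\right) + 5931} = \sqrt{701295 + 5931} = \sqrt{707226}$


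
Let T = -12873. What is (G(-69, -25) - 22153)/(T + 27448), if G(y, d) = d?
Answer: -22178/14575 ≈ -1.5216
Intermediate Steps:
(G(-69, -25) - 22153)/(T + 27448) = (-25 - 22153)/(-12873 + 27448) = -22178/14575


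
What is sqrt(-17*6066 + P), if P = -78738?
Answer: 2*I*sqrt(45465) ≈ 426.45*I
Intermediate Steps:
sqrt(-17*6066 + P) = sqrt(-17*6066 - 78738) = sqrt(-103122 - 78738) = sqrt(-181860) = 2*I*sqrt(45465)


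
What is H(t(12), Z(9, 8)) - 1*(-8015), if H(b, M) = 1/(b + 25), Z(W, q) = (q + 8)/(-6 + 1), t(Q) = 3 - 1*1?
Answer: 216406/27 ≈ 8015.0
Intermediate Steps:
t(Q) = 2 (t(Q) = 3 - 1 = 2)
Z(W, q) = -8/5 - q/5 (Z(W, q) = (8 + q)/(-5) = (8 + q)*(-1/5) = -8/5 - q/5)
H(b, M) = 1/(25 + b)
H(t(12), Z(9, 8)) - 1*(-8015) = 1/(25 + 2) - 1*(-8015) = 1/27 + 8015 = 216406/27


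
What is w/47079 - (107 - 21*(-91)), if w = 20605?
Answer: -94984817/47079 ≈ -2017.6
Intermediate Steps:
w/47079 - (107 - 21*(-91)) = 20605/47079 - (107 - 21*(-91)) = 20605*(1/47079) - (107 + 1911) = 20605/47079 - 1*2018 = 20605/47079 - 2018 = -94984817/47079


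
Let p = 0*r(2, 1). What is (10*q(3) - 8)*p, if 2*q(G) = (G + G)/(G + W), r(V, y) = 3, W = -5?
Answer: 0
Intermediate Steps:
q(G) = G/(-5 + G) (q(G) = ((G + G)/(G - 5))/2 = ((2*G)/(-5 + G))/2 = (2*G/(-5 + G))/2 = G/(-5 + G))
p = 0 (p = 0*3 = 0)
(10*q(3) - 8)*p = (10*(3/(-5 + 3)) - 8)*0 = (10*(3/(-2)) - 8)*0 = (10*(3*(-½)) - 8)*0 = (10*(-3/2) - 8)*0 = (-15 - 8)*0 = -23*0 = 0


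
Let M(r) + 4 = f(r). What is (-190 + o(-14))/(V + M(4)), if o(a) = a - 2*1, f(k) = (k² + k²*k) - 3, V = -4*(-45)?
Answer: -206/253 ≈ -0.81423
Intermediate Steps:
V = 180
f(k) = -3 + k² + k³ (f(k) = (k² + k³) - 3 = -3 + k² + k³)
o(a) = -2 + a (o(a) = a - 2 = -2 + a)
M(r) = -7 + r² + r³ (M(r) = -4 + (-3 + r² + r³) = -7 + r² + r³)
(-190 + o(-14))/(V + M(4)) = (-190 + (-2 - 14))/(180 + (-7 + 4² + 4³)) = (-190 - 16)/(180 + (-7 + 16 + 64)) = -206/(180 + 73) = -206/253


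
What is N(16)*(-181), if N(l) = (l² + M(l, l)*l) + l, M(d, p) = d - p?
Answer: -49232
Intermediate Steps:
N(l) = l + l² (N(l) = (l² + (l - l)*l) + l = (l² + 0*l) + l = (l² + 0) + l = l² + l = l + l²)
N(16)*(-181) = (16*(1 + 16))*(-181) = (16*17)*(-181) = 272*(-181) = -49232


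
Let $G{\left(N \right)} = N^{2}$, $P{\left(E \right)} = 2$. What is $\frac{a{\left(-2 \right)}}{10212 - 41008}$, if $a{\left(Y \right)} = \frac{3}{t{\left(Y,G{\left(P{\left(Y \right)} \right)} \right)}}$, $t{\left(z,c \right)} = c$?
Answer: $- \frac{3}{123184} \approx -2.4354 \cdot 10^{-5}$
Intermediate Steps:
$a{\left(Y \right)} = \frac{3}{4}$ ($a{\left(Y \right)} = \frac{3}{2^{2}} = \frac{3}{4}$)
$\frac{a{\left(-2 \right)}}{10212 - 41008} = \frac{3}{4 \left(10212 - 41008\right)} = \frac{3}{4 \left(-30796\right)} = \frac{3}{4} \left(- \frac{1}{30796}\right) = - \frac{3}{123184}$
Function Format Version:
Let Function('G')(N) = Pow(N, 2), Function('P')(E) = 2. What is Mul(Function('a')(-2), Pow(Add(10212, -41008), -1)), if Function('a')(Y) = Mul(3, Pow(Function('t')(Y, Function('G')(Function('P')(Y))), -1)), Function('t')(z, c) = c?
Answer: Rational(-3, 123184) ≈ -2.4354e-5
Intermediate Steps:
Function('a')(Y) = Rational(3, 4) (Function('a')(Y) = Mul(3, Pow(Pow(2, 2), -1)) = Mul(3, Pow(4, -1)) = Mul(3, Rational(1, 4)) = Rational(3, 4))
Mul(Function('a')(-2), Pow(Add(10212, -41008), -1)) = Mul(Rational(3, 4), Pow(Add(10212, -41008), -1)) = Mul(Rational(3, 4), Pow(-30796, -1)) = Mul(Rational(3, 4), Rational(-1, 30796)) = Rational(-3, 123184)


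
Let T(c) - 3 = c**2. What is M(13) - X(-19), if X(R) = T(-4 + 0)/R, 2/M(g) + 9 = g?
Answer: 3/2 ≈ 1.5000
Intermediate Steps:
M(g) = 2/(-9 + g)
T(c) = 3 + c**2
X(R) = 19/R (X(R) = (3 + (-4 + 0)**2)/R = (3 + (-4)**2)/R = (3 + 16)/R = 19/R)
M(13) - X(-19) = 2/(-9 + 13) - 19/(-19) = 2/4 - 19*(-1)/19 = 2*(1/4) - 1*(-1) = 1/2 + 1 = 3/2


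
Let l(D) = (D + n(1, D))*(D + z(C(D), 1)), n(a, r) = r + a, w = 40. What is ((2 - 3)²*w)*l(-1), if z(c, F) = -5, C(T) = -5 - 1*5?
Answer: 240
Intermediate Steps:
n(a, r) = a + r
C(T) = -10 (C(T) = -5 - 5 = -10)
l(D) = (1 + 2*D)*(-5 + D) (l(D) = (D + (1 + D))*(D - 5) = (1 + 2*D)*(-5 + D))
((2 - 3)²*w)*l(-1) = ((2 - 3)²*40)*(-5 - 9*(-1) + 2*(-1)²) = ((-1)²*40)*(-5 + 9 + 2*1) = (1*40)*(-5 + 9 + 2) = 40*6 = 240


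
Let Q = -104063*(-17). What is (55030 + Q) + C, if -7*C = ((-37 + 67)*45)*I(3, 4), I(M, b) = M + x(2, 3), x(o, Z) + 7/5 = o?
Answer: 12763847/7 ≈ 1.8234e+6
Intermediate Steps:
x(o, Z) = -7/5 + o
I(M, b) = 3/5 + M (I(M, b) = M + (-7/5 + 2) = M + 3/5 = 3/5 + M)
Q = 1769071
C = -4860/7 (C = -(-37 + 67)*45*(3/5 + 3)/7 = -30*45*18/(7*5) = -1350*18/(7*5) = -1/7*4860 = -4860/7 ≈ -694.29)
(55030 + Q) + C = (55030 + 1769071) - 4860/7 = 1824101 - 4860/7 = 12763847/7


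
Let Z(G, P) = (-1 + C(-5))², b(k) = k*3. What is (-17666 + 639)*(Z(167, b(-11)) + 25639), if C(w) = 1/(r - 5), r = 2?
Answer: -3929269709/9 ≈ -4.3659e+8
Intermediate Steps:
b(k) = 3*k
C(w) = -⅓ (C(w) = 1/(2 - 5) = 1/(-3) = -⅓)
Z(G, P) = 16/9 (Z(G, P) = (-1 - ⅓)² = (-4/3)² = 16/9)
(-17666 + 639)*(Z(167, b(-11)) + 25639) = (-17666 + 639)*(16/9 + 25639) = -17027*230767/9 = -3929269709/9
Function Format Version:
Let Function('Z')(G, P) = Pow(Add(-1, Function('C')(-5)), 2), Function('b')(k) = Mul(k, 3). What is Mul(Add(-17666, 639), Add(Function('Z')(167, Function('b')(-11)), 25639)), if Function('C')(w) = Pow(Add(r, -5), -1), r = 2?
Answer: Rational(-3929269709, 9) ≈ -4.3659e+8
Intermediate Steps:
Function('b')(k) = Mul(3, k)
Function('C')(w) = Rational(-1, 3) (Function('C')(w) = Pow(Add(2, -5), -1) = Pow(-3, -1) = Rational(-1, 3))
Function('Z')(G, P) = Rational(16, 9) (Function('Z')(G, P) = Pow(Add(-1, Rational(-1, 3)), 2) = Pow(Rational(-4, 3), 2) = Rational(16, 9))
Mul(Add(-17666, 639), Add(Function('Z')(167, Function('b')(-11)), 25639)) = Mul(Add(-17666, 639), Add(Rational(16, 9), 25639)) = Mul(-17027, Rational(230767, 9)) = Rational(-3929269709, 9)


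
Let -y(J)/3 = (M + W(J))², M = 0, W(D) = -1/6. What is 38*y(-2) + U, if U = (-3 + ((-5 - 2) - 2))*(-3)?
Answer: 197/6 ≈ 32.833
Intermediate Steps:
W(D) = -⅙ (W(D) = -1*⅙ = -⅙)
y(J) = -1/12 (y(J) = -3*(0 - ⅙)² = -3*(-⅙)² = -3*1/36 = -1/12)
U = 36 (U = (-3 + (-7 - 2))*(-3) = (-3 - 9)*(-3) = -12*(-3) = 36)
38*y(-2) + U = 38*(-1/12) + 36 = -19/6 + 36 = 197/6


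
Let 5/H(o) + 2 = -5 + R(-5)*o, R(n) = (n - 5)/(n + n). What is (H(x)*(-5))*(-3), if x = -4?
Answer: -75/11 ≈ -6.8182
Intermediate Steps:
R(n) = (-5 + n)/(2*n) (R(n) = (-5 + n)/((2*n)) = (-5 + n)*(1/(2*n)) = (-5 + n)/(2*n))
H(o) = 5/(-7 + o) (H(o) = 5/(-2 + (-5 + ((½)*(-5 - 5)/(-5))*o)) = 5/(-2 + (-5 + ((½)*(-⅕)*(-10))*o)) = 5/(-2 + (-5 + 1*o)) = 5/(-2 + (-5 + o)) = 5/(-7 + o))
(H(x)*(-5))*(-3) = ((5/(-7 - 4))*(-5))*(-3) = ((5/(-11))*(-5))*(-3) = ((5*(-1/11))*(-5))*(-3) = -5/11*(-5)*(-3) = (25/11)*(-3) = -75/11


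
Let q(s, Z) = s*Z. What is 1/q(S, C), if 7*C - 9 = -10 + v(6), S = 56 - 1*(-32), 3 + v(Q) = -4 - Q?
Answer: -1/176 ≈ -0.0056818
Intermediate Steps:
v(Q) = -7 - Q (v(Q) = -3 + (-4 - Q) = -7 - Q)
S = 88 (S = 56 + 32 = 88)
C = -2 (C = 9/7 + (-10 + (-7 - 1*6))/7 = 9/7 + (-10 + (-7 - 6))/7 = 9/7 + (-10 - 13)/7 = 9/7 + (⅐)*(-23) = 9/7 - 23/7 = -2)
q(s, Z) = Z*s
1/q(S, C) = 1/(-2*88) = 1/(-176) = -1/176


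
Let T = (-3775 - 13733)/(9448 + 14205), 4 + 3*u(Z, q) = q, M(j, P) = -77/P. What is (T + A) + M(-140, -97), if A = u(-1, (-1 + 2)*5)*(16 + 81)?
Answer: 222920092/6883023 ≈ 32.387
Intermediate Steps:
u(Z, q) = -4/3 + q/3
T = -17508/23653 ≈ -0.74020
A = 97/3 (A = (-4/3 + ((-1 + 2)*5)/3)*(16 + 81) = (-4/3 + (1*5)/3)*97 = (-4/3 + (1/3)*5)*97 = (-4/3 + 5/3)*97 = (1/3)*97 = 97/3 ≈ 32.333)
(T + A) + M(-140, -97) = (-17508/23653 + 97/3) - 77/(-97) = 2241817/70959 - 77*(-1/97) = 2241817/70959 + 77/97 = 222920092/6883023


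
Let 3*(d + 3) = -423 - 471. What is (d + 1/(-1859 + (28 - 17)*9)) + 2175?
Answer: 3298239/1760 ≈ 1874.0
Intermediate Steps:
d = -301 (d = -3 + (-423 - 471)/3 = -3 + (1/3)*(-894) = -3 - 298 = -301)
(d + 1/(-1859 + (28 - 17)*9)) + 2175 = (-301 + 1/(-1859 + (28 - 17)*9)) + 2175 = (-301 + 1/(-1859 + 11*9)) + 2175 = (-301 + 1/(-1859 + 99)) + 2175 = (-301 + 1/(-1760)) + 2175 = (-301 - 1/1760) + 2175 = -529761/1760 + 2175 = 3298239/1760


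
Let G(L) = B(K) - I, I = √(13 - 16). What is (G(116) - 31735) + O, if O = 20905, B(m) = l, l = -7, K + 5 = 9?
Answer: -10837 - I*√3 ≈ -10837.0 - 1.732*I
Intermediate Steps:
K = 4 (K = -5 + 9 = 4)
B(m) = -7
I = I*√3 (I = √(-3) = I*√3 ≈ 1.732*I)
G(L) = -7 - I*√3
(G(116) - 31735) + O = ((-7 - I*√3) - 31735) + 20905 = (-31742 - I*√3) + 20905 = -10837 - I*√3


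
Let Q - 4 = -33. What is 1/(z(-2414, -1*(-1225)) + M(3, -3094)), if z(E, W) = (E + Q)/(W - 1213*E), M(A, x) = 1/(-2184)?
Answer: -164046792/211921 ≈ -774.09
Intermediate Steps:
M(A, x) = -1/2184
Q = -29 (Q = 4 - 33 = -29)
z(E, W) = (-29 + E)/(W - 1213*E) (z(E, W) = (E - 29)/(W - 1213*E) = (-29 + E)/(W - 1213*E))
1/(z(-2414, -1*(-1225)) + M(3, -3094)) = 1/((29 - 1*(-2414))/(-(-1)*(-1225) + 1213*(-2414)) - 1/2184) = 1/((29 + 2414)/(-1*1225 - 2928182) - 1/2184) = 1/(2443/(-1225 - 2928182) - 1/2184) = 1/(2443/(-2929407) - 1/2184) = 1/(-1/2929407*2443 - 1/2184) = 1/(-2443/2929407 - 1/2184) = 1/(-211921/164046792) = -164046792/211921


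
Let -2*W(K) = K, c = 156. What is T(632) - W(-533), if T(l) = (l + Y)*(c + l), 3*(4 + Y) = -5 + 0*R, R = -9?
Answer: 2959705/6 ≈ 4.9328e+5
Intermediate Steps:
W(K) = -K/2
Y = -17/3 (Y = -4 + (-5 + 0*(-9))/3 = -4 + (-5 + 0)/3 = -4 + (⅓)*(-5) = -4 - 5/3 = -17/3 ≈ -5.6667)
T(l) = (156 + l)*(-17/3 + l) (T(l) = (l - 17/3)*(156 + l) = (-17/3 + l)*(156 + l) = (156 + l)*(-17/3 + l))
T(632) - W(-533) = (-884 + 632² + (451/3)*632) - (-1)*(-533)/2 = (-884 + 399424 + 285032/3) - 1*533/2 = 1480652/3 - 533/2 = 2959705/6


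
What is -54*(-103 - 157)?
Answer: 14040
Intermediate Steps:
-54*(-103 - 157) = -54*(-260) = 14040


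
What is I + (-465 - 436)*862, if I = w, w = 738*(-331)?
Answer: -1020940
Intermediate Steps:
w = -244278
I = -244278
I + (-465 - 436)*862 = -244278 + (-465 - 436)*862 = -244278 - 901*862 = -244278 - 776662 = -1020940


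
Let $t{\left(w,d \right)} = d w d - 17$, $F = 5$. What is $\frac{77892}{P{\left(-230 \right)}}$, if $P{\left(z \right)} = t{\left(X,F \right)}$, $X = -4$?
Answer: $- \frac{25964}{39} \approx -665.74$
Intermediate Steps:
$t{\left(w,d \right)} = -17 + w d^{2}$ ($t{\left(w,d \right)} = w d^{2} - 17 = -17 + w d^{2}$)
$P{\left(z \right)} = -117$ ($P{\left(z \right)} = -17 - 4 \cdot 5^{2} = -17 - 100 = -117$)
$\frac{77892}{P{\left(-230 \right)}} = \frac{77892}{-117} = 77892 \left(- \frac{1}{117}\right) = - \frac{25964}{39}$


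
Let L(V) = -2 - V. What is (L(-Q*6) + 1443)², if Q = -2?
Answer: 2042041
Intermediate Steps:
(L(-Q*6) + 1443)² = ((-2 - (-1*(-2))*6) + 1443)² = ((-2 - 2*6) + 1443)² = ((-2 - 1*12) + 1443)² = ((-2 - 12) + 1443)² = (-14 + 1443)² = 1429² = 2042041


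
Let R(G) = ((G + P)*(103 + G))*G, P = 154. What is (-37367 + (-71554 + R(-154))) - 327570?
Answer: -436491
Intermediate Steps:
R(G) = G*(103 + G)*(154 + G) (R(G) = ((G + 154)*(103 + G))*G = ((154 + G)*(103 + G))*G = ((103 + G)*(154 + G))*G = G*(103 + G)*(154 + G))
(-37367 + (-71554 + R(-154))) - 327570 = (-37367 + (-71554 - 154*(15862 + (-154)**2 + 257*(-154)))) - 327570 = (-37367 + (-71554 - 154*(15862 + 23716 - 39578))) - 327570 = (-37367 + (-71554 - 154*0)) - 327570 = (-37367 + (-71554 + 0)) - 327570 = (-37367 - 71554) - 327570 = -108921 - 327570 = -436491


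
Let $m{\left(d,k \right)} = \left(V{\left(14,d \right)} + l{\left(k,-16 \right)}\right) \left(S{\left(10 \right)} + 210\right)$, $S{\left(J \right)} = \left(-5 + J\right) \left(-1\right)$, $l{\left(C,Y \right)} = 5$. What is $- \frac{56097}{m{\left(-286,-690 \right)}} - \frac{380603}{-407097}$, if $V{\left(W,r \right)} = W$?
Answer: $- \frac{21354471724}{1585642815} \approx -13.467$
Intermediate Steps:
$S{\left(J \right)} = 5 - J$
$m{\left(d,k \right)} = 3895$ ($m{\left(d,k \right)} = \left(14 + 5\right) \left(\left(5 - 10\right) + 210\right) = 19 \left(\left(5 - 10\right) + 210\right) = 19 \left(-5 + 210\right) = 19 \cdot 205 = 3895$)
$- \frac{56097}{m{\left(-286,-690 \right)}} - \frac{380603}{-407097} = - \frac{56097}{3895} - \frac{380603}{-407097} = \left(-56097\right) \frac{1}{3895} - - \frac{380603}{407097} = - \frac{56097}{3895} + \frac{380603}{407097} = - \frac{21354471724}{1585642815}$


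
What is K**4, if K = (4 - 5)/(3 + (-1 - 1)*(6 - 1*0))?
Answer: 1/6561 ≈ 0.00015242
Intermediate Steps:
K = 1/9 (K = -1/(3 - 2*(6 + 0)) = -1/(3 - 2*6) = -1/(3 - 12) = -1/(-9) = -1*(-1/9) = 1/9 ≈ 0.11111)
K**4 = (1/9)**4 = 1/6561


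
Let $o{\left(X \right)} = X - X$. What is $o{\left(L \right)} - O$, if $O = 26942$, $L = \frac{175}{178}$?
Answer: $-26942$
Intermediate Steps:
$L = \frac{175}{178}$ ($L = 175 \cdot \frac{1}{178} = \frac{175}{178} \approx 0.98315$)
$o{\left(X \right)} = 0$
$o{\left(L \right)} - O = 0 - 26942 = -26942$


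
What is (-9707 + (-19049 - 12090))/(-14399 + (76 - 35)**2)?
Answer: 20423/6359 ≈ 3.2117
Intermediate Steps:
(-9707 + (-19049 - 12090))/(-14399 + (76 - 35)**2) = (-9707 - 31139)/(-14399 + 41**2) = -40846/(-14399 + 1681) = -40846/(-12718) = -40846*(-1/12718) = 20423/6359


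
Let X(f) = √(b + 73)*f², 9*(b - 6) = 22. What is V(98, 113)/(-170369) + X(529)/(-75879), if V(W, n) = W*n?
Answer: -11074/170369 - 279841*√733/227637 ≈ -33.348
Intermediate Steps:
b = 76/9 (b = 6 + (⅑)*22 = 6 + 22/9 = 76/9 ≈ 8.4444)
X(f) = √733*f²/3 (X(f) = √(76/9 + 73)*f² = √(733/9)*f² = (√733/3)*f² = √733*f²/3)
V(98, 113)/(-170369) + X(529)/(-75879) = (98*113)/(-170369) + ((⅓)*√733*529²)/(-75879) = 11074*(-1/170369) + ((⅓)*√733*279841)*(-1/75879) = -11074/170369 + (279841*√733/3)*(-1/75879) = -11074/170369 - 279841*√733/227637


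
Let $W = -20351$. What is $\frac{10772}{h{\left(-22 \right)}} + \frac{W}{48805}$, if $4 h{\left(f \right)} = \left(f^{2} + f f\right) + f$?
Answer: $\frac{24228579}{536855} \approx 45.131$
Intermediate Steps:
$h{\left(f \right)} = \frac{f^{2}}{2} + \frac{f}{4}$ ($h{\left(f \right)} = \frac{\left(f^{2} + f f\right) + f}{4} = \frac{\left(f^{2} + f^{2}\right) + f}{4} = \frac{2 f^{2} + f}{4} = \frac{f + 2 f^{2}}{4} = \frac{f^{2}}{2} + \frac{f}{4}$)
$\frac{10772}{h{\left(-22 \right)}} + \frac{W}{48805} = \frac{10772}{\frac{1}{4} \left(-22\right) \left(1 + 2 \left(-22\right)\right)} - \frac{20351}{48805} = \frac{10772}{\frac{1}{4} \left(-22\right) \left(1 - 44\right)} - \frac{20351}{48805} = \frac{10772}{\frac{1}{4} \left(-22\right) \left(-43\right)} - \frac{20351}{48805} = \frac{10772}{\frac{473}{2}} - \frac{20351}{48805} = 10772 \cdot \frac{2}{473} - \frac{20351}{48805} = \frac{21544}{473} - \frac{20351}{48805} = \frac{24228579}{536855}$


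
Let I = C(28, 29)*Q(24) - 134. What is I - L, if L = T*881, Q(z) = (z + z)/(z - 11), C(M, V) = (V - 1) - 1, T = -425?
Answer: 4867079/13 ≈ 3.7439e+5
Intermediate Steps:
C(M, V) = -2 + V (C(M, V) = (-1 + V) - 1 = -2 + V)
Q(z) = 2*z/(-11 + z) (Q(z) = (2*z)/(-11 + z) = 2*z/(-11 + z))
L = -374425 (L = -425*881 = -374425)
I = -446/13 (I = (-2 + 29)*(2*24/(-11 + 24)) - 134 = 27*(2*24/13) - 134 = 27*(2*24*(1/13)) - 134 = 27*(48/13) - 134 = 1296/13 - 134 = -446/13 ≈ -34.308)
I - L = -446/13 - 1*(-374425) = -446/13 + 374425 = 4867079/13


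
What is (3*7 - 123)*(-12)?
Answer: 1224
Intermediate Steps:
(3*7 - 123)*(-12) = (21 - 123)*(-12) = -102*(-12) = 1224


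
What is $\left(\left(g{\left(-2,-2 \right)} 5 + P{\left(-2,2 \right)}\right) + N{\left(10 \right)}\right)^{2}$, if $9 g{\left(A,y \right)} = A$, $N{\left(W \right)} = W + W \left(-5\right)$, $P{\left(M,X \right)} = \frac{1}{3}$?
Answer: $\frac{134689}{81} \approx 1662.8$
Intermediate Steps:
$P{\left(M,X \right)} = \frac{1}{3}$
$N{\left(W \right)} = - 4 W$ ($N{\left(W \right)} = W - 5 W = - 4 W$)
$g{\left(A,y \right)} = \frac{A}{9}$
$\left(\left(g{\left(-2,-2 \right)} 5 + P{\left(-2,2 \right)}\right) + N{\left(10 \right)}\right)^{2} = \left(\left(\frac{1}{9} \left(-2\right) 5 + \frac{1}{3}\right) - 40\right)^{2} = \left(\left(\left(- \frac{2}{9}\right) 5 + \frac{1}{3}\right) - 40\right)^{2} = \left(\left(- \frac{10}{9} + \frac{1}{3}\right) - 40\right)^{2} = \left(- \frac{7}{9} - 40\right)^{2} = \left(- \frac{367}{9}\right)^{2} = \frac{134689}{81}$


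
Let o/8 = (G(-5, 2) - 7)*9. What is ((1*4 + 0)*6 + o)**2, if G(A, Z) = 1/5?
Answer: 5419584/25 ≈ 2.1678e+5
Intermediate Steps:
G(A, Z) = 1/5
o = -2448/5 (o = 8*((1/5 - 7)*9) = 8*(-34/5*9) = 8*(-306/5) = -2448/5 ≈ -489.60)
((1*4 + 0)*6 + o)**2 = ((1*4 + 0)*6 - 2448/5)**2 = ((4 + 0)*6 - 2448/5)**2 = (4*6 - 2448/5)**2 = (24 - 2448/5)**2 = (-2328/5)**2 = 5419584/25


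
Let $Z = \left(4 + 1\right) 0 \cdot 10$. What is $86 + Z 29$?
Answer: $86$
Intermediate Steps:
$Z = 0$ ($Z = 5 \cdot 0 \cdot 10 = 0 \cdot 10 = 0$)
$86 + Z 29 = 86 + 0 \cdot 29 = 86 + 0 = 86$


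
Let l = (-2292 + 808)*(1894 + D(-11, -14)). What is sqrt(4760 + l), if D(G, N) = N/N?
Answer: 2*I*sqrt(701855) ≈ 1675.5*I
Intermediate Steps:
D(G, N) = 1
l = -2812180 (l = (-2292 + 808)*(1894 + 1) = -1484*1895 = -2812180)
sqrt(4760 + l) = sqrt(4760 - 2812180) = sqrt(-2807420) = 2*I*sqrt(701855)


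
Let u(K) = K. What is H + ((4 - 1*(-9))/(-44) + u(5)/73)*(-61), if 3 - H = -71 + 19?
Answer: 221129/3212 ≈ 68.845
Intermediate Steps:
H = 55 (H = 3 - (-71 + 19) = 3 - 1*(-52) = 3 + 52 = 55)
H + ((4 - 1*(-9))/(-44) + u(5)/73)*(-61) = 55 + ((4 - 1*(-9))/(-44) + 5/73)*(-61) = 55 + ((4 + 9)*(-1/44) + 5*(1/73))*(-61) = 55 + (13*(-1/44) + 5/73)*(-61) = 55 + (-13/44 + 5/73)*(-61) = 55 - 729/3212*(-61) = 55 + 44469/3212 = 221129/3212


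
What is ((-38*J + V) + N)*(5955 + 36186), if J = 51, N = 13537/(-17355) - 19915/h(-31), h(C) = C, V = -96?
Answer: -10522565446624/179335 ≈ -5.8675e+7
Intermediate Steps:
N = 345205178/538005 (N = 13537/(-17355) - 19915/(-31) = 13537*(-1/17355) - 19915*(-1/31) = -13537/17355 + 19915/31 = 345205178/538005 ≈ 641.64)
((-38*J + V) + N)*(5955 + 36186) = ((-38*51 - 96) + 345205178/538005)*(5955 + 36186) = ((-1938 - 96) + 345205178/538005)*42141 = (-2034 + 345205178/538005)*42141 = -749096992/538005*42141 = -10522565446624/179335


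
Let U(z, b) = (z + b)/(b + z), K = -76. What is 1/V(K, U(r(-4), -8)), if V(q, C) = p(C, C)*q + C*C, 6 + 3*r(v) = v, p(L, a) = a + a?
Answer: -1/151 ≈ -0.0066225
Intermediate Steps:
p(L, a) = 2*a
r(v) = -2 + v/3
U(z, b) = 1 (U(z, b) = (b + z)/(b + z) = 1)
V(q, C) = C² + 2*C*q (V(q, C) = (2*C)*q + C*C = 2*C*q + C² = C² + 2*C*q)
1/V(K, U(r(-4), -8)) = 1/(1*(1 + 2*(-76))) = 1/(1*(1 - 152)) = 1/(1*(-151)) = 1/(-151) = -1/151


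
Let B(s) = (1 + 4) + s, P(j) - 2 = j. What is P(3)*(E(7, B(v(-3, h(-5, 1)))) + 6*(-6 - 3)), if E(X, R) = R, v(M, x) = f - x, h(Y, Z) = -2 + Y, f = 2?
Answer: -200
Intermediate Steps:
v(M, x) = 2 - x
P(j) = 2 + j
B(s) = 5 + s
P(3)*(E(7, B(v(-3, h(-5, 1)))) + 6*(-6 - 3)) = (2 + 3)*((5 + (2 - (-2 - 5))) + 6*(-6 - 3)) = 5*((5 + (2 - 1*(-7))) + 6*(-9)) = 5*((5 + (2 + 7)) - 54) = 5*((5 + 9) - 54) = 5*(14 - 54) = 5*(-40) = -200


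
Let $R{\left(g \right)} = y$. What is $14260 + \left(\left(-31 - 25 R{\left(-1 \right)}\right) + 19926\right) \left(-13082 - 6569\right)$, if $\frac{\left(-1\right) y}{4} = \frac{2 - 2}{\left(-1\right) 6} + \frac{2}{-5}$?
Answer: $-390156345$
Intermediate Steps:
$y = \frac{8}{5}$ ($y = - 4 \left(\frac{2 - 2}{\left(-1\right) 6} + \frac{2}{-5}\right) = - 4 \left(\frac{2 - 2}{-6} + 2 \left(- \frac{1}{5}\right)\right) = - 4 \left(0 \left(- \frac{1}{6}\right) - \frac{2}{5}\right) = - 4 \left(0 - \frac{2}{5}\right) = \left(-4\right) \left(- \frac{2}{5}\right) = \frac{8}{5} \approx 1.6$)
$R{\left(g \right)} = \frac{8}{5}$
$14260 + \left(\left(-31 - 25 R{\left(-1 \right)}\right) + 19926\right) \left(-13082 - 6569\right) = 14260 + \left(\left(-31 - 40\right) + 19926\right) \left(-13082 - 6569\right) = 14260 + \left(\left(-31 - 40\right) + 19926\right) \left(-19651\right) = 14260 + \left(-71 + 19926\right) \left(-19651\right) = 14260 + 19855 \left(-19651\right) = 14260 - 390170605 = -390156345$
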